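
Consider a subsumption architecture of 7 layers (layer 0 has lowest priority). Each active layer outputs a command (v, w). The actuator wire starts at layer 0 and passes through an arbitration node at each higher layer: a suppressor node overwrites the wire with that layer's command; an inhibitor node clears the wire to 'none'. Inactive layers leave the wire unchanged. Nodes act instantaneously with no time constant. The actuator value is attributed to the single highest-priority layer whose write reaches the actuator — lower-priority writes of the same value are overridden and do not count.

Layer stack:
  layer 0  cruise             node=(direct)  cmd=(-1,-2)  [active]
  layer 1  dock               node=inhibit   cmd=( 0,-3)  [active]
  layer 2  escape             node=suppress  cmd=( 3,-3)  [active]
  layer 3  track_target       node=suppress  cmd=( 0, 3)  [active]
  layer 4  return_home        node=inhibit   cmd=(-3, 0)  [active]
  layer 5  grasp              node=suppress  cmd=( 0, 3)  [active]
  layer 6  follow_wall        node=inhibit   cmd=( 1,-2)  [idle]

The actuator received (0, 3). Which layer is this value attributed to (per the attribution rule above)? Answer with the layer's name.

L0 cruise: active, feeds wire = (-1, -2)
L1 dock: active, inhibitor → wire = none
L2 escape: active, suppressor → wire = (3, -3)
L3 track_target: active, suppressor → wire = (0, 3)
L4 return_home: active, inhibitor → wire = none
L5 grasp: active, suppressor → wire = (0, 3)
L6 follow_wall: idle → wire stays (0, 3)
actuator = (0, 3)
last writer: layer 5 = grasp

grasp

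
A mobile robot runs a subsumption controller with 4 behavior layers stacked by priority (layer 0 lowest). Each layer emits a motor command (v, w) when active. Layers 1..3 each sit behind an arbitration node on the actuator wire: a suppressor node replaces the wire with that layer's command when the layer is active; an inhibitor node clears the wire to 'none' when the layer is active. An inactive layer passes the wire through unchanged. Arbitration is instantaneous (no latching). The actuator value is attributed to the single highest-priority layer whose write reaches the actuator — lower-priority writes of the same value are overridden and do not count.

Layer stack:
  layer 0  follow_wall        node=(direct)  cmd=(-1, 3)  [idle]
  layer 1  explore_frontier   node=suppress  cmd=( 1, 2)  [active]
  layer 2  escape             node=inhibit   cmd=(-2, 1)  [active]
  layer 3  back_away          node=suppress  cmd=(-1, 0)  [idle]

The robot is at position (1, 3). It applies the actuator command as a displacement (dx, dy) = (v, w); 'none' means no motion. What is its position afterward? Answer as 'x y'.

1 3

layer 0 (follow_wall) idle — none
layer 1 (explore_frontier) active — suppresses: (1, 2)
layer 2 (escape) active — inhibits: none
layer 3 (back_away) idle — unchanged: none
→ actuator none
position: (1, 3) + none = (1, 3)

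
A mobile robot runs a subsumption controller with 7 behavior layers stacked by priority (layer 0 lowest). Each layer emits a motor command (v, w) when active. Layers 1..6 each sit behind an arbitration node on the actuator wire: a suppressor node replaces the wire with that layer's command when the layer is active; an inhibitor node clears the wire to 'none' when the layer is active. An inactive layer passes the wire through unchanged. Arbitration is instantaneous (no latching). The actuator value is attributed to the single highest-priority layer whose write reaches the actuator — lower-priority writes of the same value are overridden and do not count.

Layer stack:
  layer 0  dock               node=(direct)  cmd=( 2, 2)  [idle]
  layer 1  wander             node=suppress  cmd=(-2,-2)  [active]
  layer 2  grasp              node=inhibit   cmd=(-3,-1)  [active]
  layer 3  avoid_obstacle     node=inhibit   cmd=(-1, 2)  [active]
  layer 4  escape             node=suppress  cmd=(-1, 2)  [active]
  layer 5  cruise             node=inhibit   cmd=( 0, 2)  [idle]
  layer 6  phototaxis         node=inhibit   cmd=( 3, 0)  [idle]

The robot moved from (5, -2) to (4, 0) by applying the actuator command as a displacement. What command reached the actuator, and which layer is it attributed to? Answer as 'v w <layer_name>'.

displacement = (4, 0) − (5, -2) = (-1, 2)
[0] dock off; wire := none
[1] wander on (suppress); wire := (-2, -2)
[2] grasp on (inhibit); wire := none
[3] avoid_obstacle on (inhibit); wire := none
[4] escape on (suppress); wire := (-1, 2)
[5] cruise off; pass (-1, 2)
[6] phototaxis off; pass (-1, 2)
output (-1, 2) — from layer 4 (escape)

-1 2 escape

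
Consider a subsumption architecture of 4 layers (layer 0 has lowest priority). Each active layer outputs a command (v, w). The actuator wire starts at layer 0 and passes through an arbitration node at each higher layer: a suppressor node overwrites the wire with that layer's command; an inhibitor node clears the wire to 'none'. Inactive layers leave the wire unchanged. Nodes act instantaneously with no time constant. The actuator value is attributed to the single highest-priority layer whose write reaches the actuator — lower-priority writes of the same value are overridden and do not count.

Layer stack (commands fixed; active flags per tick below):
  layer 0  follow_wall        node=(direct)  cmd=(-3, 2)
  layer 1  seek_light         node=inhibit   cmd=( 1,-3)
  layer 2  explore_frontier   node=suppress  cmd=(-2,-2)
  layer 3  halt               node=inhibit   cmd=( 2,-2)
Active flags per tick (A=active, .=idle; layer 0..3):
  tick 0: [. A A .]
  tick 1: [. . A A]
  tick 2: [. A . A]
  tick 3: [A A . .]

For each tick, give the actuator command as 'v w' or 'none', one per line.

-2 -2
none
none
none

tick 0:
  layer 0 (follow_wall) idle — none
  layer 1 (seek_light) active — inhibits: none
  layer 2 (explore_frontier) active — suppresses: (-2, -2)
  layer 3 (halt) idle — unchanged: (-2, -2)
  → actuator (-2, -2)
tick 1:
  layer 0 (follow_wall) idle — none
  layer 1 (seek_light) idle — unchanged: none
  layer 2 (explore_frontier) active — suppresses: (-2, -2)
  layer 3 (halt) active — inhibits: none
  → actuator none
tick 2:
  layer 0 (follow_wall) idle — none
  layer 1 (seek_light) active — inhibits: none
  layer 2 (explore_frontier) idle — unchanged: none
  layer 3 (halt) active — inhibits: none
  → actuator none
tick 3:
  layer 0 (follow_wall) active — direct: (-3, 2)
  layer 1 (seek_light) active — inhibits: none
  layer 2 (explore_frontier) idle — unchanged: none
  layer 3 (halt) idle — unchanged: none
  → actuator none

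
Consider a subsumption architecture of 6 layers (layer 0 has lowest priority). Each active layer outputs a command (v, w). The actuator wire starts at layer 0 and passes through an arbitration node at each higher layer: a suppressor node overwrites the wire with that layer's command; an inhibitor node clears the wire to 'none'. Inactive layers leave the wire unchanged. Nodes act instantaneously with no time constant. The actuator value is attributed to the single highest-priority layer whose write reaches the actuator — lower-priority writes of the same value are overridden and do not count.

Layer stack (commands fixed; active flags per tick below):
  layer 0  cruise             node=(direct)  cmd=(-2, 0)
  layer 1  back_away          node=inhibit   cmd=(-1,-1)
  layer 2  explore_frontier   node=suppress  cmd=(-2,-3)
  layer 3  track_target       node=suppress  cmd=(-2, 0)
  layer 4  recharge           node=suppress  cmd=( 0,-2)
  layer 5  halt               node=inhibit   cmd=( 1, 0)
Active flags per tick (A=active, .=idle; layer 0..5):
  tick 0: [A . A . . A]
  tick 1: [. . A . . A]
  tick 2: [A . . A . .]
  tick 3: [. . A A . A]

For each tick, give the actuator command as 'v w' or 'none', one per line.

tick 0:
  L0 cruise: active, feeds wire = (-2, 0)
  L1 back_away: idle → wire stays (-2, 0)
  L2 explore_frontier: active, suppressor → wire = (-2, -3)
  L3 track_target: idle → wire stays (-2, -3)
  L4 recharge: idle → wire stays (-2, -3)
  L5 halt: active, inhibitor → wire = none
  actuator = none
tick 1:
  L0 cruise: idle → wire = none
  L1 back_away: idle → wire stays none
  L2 explore_frontier: active, suppressor → wire = (-2, -3)
  L3 track_target: idle → wire stays (-2, -3)
  L4 recharge: idle → wire stays (-2, -3)
  L5 halt: active, inhibitor → wire = none
  actuator = none
tick 2:
  L0 cruise: active, feeds wire = (-2, 0)
  L1 back_away: idle → wire stays (-2, 0)
  L2 explore_frontier: idle → wire stays (-2, 0)
  L3 track_target: active, suppressor → wire = (-2, 0)
  L4 recharge: idle → wire stays (-2, 0)
  L5 halt: idle → wire stays (-2, 0)
  actuator = (-2, 0)
tick 3:
  L0 cruise: idle → wire = none
  L1 back_away: idle → wire stays none
  L2 explore_frontier: active, suppressor → wire = (-2, -3)
  L3 track_target: active, suppressor → wire = (-2, 0)
  L4 recharge: idle → wire stays (-2, 0)
  L5 halt: active, inhibitor → wire = none
  actuator = none

none
none
-2 0
none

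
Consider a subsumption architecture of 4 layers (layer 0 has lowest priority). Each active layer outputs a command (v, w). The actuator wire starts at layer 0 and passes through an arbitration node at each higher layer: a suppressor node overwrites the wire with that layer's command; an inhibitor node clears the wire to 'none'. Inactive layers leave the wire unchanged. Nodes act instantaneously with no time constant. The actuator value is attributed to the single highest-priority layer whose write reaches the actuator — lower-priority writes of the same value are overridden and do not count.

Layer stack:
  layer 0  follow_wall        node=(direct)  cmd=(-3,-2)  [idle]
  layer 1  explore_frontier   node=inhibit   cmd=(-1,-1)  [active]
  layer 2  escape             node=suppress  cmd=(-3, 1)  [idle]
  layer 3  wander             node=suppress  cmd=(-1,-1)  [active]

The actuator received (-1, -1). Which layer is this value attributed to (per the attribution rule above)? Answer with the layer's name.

layer 0 (follow_wall) idle — none
layer 1 (explore_frontier) active — inhibits: none
layer 2 (escape) idle — unchanged: none
layer 3 (wander) active — suppresses: (-1, -1)
→ actuator (-1, -1)
last writer: layer 3 = wander

wander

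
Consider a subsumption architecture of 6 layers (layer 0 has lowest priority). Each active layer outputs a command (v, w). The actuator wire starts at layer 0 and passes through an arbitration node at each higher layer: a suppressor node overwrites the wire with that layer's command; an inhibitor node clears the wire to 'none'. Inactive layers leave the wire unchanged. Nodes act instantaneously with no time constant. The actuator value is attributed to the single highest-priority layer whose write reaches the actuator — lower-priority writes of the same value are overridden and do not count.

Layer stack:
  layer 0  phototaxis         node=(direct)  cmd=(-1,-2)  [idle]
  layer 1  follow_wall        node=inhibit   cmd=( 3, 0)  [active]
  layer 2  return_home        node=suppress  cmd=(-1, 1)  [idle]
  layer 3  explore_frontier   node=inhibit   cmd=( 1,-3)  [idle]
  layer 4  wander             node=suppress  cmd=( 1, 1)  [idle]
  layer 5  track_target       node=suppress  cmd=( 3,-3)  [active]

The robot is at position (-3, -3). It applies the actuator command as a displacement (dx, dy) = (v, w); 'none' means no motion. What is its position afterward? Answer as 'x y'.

layer 0 (phototaxis) idle — none
layer 1 (follow_wall) active — inhibits: none
layer 2 (return_home) idle — unchanged: none
layer 3 (explore_frontier) idle — unchanged: none
layer 4 (wander) idle — unchanged: none
layer 5 (track_target) active — suppresses: (3, -3)
→ actuator (3, -3)
position: (-3, -3) + (3, -3) = (0, -6)

0 -6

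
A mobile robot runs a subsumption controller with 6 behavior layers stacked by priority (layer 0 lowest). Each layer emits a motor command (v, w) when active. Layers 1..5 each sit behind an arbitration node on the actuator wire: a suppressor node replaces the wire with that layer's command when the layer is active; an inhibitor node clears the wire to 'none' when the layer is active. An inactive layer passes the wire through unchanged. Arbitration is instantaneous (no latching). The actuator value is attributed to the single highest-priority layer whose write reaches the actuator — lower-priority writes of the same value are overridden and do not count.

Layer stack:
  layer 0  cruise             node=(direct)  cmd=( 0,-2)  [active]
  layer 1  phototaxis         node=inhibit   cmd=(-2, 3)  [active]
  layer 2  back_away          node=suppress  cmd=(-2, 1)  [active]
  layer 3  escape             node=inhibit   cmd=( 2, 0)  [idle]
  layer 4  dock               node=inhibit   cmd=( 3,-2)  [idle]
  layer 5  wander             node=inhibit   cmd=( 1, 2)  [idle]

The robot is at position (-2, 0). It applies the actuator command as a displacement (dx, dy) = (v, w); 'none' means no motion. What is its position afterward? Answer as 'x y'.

[0] cruise on; wire := (0, -2)
[1] phototaxis on (inhibit); wire := none
[2] back_away on (suppress); wire := (-2, 1)
[3] escape off; pass (-2, 1)
[4] dock off; pass (-2, 1)
[5] wander off; pass (-2, 1)
output (-2, 1)
position: (-2, 0) + (-2, 1) = (-4, 1)

-4 1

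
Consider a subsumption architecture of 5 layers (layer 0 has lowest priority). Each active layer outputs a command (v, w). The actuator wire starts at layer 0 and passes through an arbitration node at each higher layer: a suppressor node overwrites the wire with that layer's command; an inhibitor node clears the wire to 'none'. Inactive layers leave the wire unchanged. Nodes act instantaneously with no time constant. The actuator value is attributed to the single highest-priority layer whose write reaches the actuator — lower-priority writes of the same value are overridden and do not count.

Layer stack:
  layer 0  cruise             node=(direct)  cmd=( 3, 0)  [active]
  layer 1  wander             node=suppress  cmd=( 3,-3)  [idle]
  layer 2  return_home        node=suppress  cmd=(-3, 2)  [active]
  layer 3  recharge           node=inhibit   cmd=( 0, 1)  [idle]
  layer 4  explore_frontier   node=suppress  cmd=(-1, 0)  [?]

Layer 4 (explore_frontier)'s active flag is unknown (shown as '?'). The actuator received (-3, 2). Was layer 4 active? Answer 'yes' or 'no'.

If layer 4 is active=yes:
  actuator would be (-1, 0)
If layer 4 is active=no:
  actuator would be (-3, 2)
Observed (-3, 2), so layer 4 was idle.

no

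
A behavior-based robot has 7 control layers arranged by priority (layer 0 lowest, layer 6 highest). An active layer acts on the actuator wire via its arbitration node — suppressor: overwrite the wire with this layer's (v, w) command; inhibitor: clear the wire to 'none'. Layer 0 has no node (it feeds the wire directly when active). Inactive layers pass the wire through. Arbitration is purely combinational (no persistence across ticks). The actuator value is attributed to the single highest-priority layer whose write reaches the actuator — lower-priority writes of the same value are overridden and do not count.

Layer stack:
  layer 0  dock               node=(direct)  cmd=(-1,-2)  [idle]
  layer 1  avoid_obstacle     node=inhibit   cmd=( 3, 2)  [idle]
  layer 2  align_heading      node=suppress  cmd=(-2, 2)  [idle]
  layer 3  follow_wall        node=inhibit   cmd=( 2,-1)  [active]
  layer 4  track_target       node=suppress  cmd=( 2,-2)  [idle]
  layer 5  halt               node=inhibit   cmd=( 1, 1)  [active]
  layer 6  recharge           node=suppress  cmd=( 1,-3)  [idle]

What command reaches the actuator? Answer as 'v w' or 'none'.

[0] dock off; wire := none
[1] avoid_obstacle off; pass none
[2] align_heading off; pass none
[3] follow_wall on (inhibit); wire := none
[4] track_target off; pass none
[5] halt on (inhibit); wire := none
[6] recharge off; pass none
output none

none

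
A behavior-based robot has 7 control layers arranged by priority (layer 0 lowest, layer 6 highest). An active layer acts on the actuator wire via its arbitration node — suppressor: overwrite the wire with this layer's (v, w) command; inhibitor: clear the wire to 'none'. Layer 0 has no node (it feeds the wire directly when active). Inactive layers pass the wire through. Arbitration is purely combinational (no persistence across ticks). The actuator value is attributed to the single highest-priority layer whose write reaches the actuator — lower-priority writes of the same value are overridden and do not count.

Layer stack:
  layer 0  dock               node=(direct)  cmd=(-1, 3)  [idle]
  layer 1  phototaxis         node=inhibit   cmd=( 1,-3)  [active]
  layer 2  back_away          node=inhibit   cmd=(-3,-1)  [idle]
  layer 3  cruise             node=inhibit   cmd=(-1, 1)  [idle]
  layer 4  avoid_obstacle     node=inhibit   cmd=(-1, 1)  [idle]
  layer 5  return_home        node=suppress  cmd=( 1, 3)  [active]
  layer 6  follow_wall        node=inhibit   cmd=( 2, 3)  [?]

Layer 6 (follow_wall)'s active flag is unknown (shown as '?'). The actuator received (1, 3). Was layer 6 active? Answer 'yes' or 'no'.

no

If layer 6 is active=yes:
  actuator would be none
If layer 6 is active=no:
  actuator would be (1, 3)
Observed (1, 3), so layer 6 was idle.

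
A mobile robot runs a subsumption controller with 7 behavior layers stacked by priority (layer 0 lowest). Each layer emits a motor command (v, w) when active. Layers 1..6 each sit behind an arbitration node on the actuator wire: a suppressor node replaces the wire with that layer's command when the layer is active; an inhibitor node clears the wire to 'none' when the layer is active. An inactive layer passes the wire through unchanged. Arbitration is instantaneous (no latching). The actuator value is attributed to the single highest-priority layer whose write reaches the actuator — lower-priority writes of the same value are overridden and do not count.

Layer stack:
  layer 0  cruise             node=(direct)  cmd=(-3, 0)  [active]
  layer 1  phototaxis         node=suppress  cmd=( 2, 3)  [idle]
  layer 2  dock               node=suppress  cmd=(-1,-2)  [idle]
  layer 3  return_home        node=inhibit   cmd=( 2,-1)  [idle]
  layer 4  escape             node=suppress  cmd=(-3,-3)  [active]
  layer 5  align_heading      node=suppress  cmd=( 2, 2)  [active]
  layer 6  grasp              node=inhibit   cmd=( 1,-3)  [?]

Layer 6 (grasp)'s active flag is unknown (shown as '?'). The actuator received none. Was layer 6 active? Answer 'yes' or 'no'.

yes

If layer 6 is active=yes:
  actuator would be none
If layer 6 is active=no:
  actuator would be (2, 2)
Observed none, so layer 6 was active.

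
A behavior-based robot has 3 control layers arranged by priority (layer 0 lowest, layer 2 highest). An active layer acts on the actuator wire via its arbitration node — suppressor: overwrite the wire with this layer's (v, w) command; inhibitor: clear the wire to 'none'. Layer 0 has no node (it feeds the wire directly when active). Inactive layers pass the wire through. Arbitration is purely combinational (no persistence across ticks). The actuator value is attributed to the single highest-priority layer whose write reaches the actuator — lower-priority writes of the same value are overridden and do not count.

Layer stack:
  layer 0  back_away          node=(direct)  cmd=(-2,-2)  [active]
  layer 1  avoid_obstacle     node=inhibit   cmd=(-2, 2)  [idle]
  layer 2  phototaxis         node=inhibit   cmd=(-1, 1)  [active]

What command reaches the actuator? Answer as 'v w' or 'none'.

none

[0] back_away on; wire := (-2, -2)
[1] avoid_obstacle off; pass (-2, -2)
[2] phototaxis on (inhibit); wire := none
output none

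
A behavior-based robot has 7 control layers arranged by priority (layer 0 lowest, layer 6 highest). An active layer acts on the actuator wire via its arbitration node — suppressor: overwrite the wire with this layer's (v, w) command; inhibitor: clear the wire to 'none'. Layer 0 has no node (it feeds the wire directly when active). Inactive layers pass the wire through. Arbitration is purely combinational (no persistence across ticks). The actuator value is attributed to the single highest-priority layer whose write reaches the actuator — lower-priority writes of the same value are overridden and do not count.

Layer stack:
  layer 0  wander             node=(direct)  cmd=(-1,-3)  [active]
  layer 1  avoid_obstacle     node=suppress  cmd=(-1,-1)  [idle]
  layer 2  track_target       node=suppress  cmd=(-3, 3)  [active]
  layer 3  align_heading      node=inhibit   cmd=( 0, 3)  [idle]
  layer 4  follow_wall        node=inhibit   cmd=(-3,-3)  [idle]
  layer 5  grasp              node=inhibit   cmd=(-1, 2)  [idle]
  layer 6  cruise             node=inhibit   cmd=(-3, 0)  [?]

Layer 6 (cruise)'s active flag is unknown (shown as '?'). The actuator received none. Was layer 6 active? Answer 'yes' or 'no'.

If layer 6 is active=yes:
  actuator would be none
If layer 6 is active=no:
  actuator would be (-3, 3)
Observed none, so layer 6 was active.

yes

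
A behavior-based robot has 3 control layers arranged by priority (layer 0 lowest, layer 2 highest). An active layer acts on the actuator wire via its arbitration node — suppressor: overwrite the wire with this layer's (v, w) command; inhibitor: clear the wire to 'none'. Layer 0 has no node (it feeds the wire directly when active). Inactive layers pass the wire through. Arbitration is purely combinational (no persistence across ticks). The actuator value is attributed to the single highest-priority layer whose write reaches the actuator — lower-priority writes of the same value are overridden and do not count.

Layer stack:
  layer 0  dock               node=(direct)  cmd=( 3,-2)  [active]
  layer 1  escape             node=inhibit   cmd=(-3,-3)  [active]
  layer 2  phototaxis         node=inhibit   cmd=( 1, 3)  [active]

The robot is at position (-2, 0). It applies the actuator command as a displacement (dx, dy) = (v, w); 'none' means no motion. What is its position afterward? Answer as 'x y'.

-2 0

layer 0 (dock) active — direct: (3, -2)
layer 1 (escape) active — inhibits: none
layer 2 (phototaxis) active — inhibits: none
→ actuator none
position: (-2, 0) + none = (-2, 0)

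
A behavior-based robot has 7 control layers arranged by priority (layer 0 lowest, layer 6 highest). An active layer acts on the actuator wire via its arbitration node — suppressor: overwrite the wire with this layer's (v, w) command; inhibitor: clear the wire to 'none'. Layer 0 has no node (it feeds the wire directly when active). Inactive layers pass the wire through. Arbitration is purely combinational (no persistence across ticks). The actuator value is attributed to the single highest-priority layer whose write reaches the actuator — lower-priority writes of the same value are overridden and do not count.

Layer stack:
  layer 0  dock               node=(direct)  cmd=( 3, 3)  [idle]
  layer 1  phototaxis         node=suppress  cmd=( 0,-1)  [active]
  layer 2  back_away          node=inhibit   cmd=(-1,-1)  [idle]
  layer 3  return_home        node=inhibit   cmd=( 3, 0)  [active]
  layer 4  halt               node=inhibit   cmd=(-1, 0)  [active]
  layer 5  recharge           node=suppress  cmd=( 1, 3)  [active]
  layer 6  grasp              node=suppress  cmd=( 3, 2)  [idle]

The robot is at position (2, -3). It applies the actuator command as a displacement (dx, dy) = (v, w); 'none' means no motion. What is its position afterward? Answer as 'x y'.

layer 0 (dock) idle — none
layer 1 (phototaxis) active — suppresses: (0, -1)
layer 2 (back_away) idle — unchanged: (0, -1)
layer 3 (return_home) active — inhibits: none
layer 4 (halt) active — inhibits: none
layer 5 (recharge) active — suppresses: (1, 3)
layer 6 (grasp) idle — unchanged: (1, 3)
→ actuator (1, 3)
position: (2, -3) + (1, 3) = (3, 0)

3 0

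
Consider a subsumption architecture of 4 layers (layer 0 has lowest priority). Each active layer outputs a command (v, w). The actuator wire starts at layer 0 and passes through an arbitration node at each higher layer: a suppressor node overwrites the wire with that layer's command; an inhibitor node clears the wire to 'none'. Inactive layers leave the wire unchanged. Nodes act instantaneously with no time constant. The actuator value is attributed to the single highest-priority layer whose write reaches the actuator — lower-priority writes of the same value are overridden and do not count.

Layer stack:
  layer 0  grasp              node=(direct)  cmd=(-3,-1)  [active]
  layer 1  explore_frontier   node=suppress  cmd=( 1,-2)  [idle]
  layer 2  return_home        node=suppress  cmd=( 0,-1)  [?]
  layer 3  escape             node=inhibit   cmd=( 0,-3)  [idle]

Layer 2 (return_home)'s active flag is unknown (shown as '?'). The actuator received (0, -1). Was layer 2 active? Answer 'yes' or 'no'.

If layer 2 is active=yes:
  actuator would be (0, -1)
If layer 2 is active=no:
  actuator would be (-3, -1)
Observed (0, -1), so layer 2 was active.

yes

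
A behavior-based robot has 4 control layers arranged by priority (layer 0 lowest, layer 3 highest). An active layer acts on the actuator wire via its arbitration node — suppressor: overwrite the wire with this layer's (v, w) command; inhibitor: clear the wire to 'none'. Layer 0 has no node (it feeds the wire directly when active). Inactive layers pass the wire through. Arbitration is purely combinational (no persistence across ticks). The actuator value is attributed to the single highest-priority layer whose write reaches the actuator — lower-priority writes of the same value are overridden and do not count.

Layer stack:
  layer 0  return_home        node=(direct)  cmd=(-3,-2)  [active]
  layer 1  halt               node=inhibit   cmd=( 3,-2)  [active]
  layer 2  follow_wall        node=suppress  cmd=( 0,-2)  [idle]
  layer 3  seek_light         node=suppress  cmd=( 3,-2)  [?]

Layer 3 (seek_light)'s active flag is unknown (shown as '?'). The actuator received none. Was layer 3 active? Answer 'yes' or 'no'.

If layer 3 is active=yes:
  actuator would be (3, -2)
If layer 3 is active=no:
  actuator would be none
Observed none, so layer 3 was idle.

no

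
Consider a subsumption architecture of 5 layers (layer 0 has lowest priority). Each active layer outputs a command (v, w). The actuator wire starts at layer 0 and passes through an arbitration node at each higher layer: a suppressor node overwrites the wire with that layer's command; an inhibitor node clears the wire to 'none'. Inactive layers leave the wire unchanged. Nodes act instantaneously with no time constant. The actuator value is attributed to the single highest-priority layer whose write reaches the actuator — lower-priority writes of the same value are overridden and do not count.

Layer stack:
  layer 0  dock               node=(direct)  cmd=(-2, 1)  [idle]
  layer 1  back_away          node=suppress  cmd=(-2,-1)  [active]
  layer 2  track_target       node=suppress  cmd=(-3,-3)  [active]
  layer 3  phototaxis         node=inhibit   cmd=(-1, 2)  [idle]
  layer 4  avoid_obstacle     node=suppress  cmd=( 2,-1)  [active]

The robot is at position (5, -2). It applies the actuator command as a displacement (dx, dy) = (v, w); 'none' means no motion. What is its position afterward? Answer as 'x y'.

L0 dock: idle → wire = none
L1 back_away: active, suppressor → wire = (-2, -1)
L2 track_target: active, suppressor → wire = (-3, -3)
L3 phototaxis: idle → wire stays (-3, -3)
L4 avoid_obstacle: active, suppressor → wire = (2, -1)
actuator = (2, -1)
position: (5, -2) + (2, -1) = (7, -3)

7 -3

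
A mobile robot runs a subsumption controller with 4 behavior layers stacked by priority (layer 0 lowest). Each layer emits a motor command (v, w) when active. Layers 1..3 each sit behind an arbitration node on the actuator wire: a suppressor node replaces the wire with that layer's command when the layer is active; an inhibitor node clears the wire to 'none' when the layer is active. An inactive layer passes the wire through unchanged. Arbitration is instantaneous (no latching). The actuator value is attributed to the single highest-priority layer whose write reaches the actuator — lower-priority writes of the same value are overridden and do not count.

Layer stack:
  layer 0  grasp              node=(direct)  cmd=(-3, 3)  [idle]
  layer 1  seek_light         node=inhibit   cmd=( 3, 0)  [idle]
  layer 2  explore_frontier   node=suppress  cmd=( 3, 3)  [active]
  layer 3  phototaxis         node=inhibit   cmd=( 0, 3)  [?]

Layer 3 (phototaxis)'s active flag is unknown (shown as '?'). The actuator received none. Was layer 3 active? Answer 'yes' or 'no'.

yes

If layer 3 is active=yes:
  actuator would be none
If layer 3 is active=no:
  actuator would be (3, 3)
Observed none, so layer 3 was active.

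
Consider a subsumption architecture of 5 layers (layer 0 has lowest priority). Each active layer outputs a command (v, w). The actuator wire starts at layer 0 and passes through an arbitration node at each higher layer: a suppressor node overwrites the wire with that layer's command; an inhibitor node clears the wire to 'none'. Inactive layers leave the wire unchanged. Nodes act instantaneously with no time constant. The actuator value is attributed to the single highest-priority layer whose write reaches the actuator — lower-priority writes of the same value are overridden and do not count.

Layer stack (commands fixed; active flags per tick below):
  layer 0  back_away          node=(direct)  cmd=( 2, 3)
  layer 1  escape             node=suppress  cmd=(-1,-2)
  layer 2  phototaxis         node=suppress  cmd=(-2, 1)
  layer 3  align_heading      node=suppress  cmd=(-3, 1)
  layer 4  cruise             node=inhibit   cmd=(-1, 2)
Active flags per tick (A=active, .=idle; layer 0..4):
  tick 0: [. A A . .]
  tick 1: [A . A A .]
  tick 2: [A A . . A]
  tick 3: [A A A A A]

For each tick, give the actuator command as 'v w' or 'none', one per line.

-2 1
-3 1
none
none

tick 0:
  [0] back_away off; wire := none
  [1] escape on (suppress); wire := (-1, -2)
  [2] phototaxis on (suppress); wire := (-2, 1)
  [3] align_heading off; pass (-2, 1)
  [4] cruise off; pass (-2, 1)
  output (-2, 1)
tick 1:
  [0] back_away on; wire := (2, 3)
  [1] escape off; pass (2, 3)
  [2] phototaxis on (suppress); wire := (-2, 1)
  [3] align_heading on (suppress); wire := (-3, 1)
  [4] cruise off; pass (-3, 1)
  output (-3, 1)
tick 2:
  [0] back_away on; wire := (2, 3)
  [1] escape on (suppress); wire := (-1, -2)
  [2] phototaxis off; pass (-1, -2)
  [3] align_heading off; pass (-1, -2)
  [4] cruise on (inhibit); wire := none
  output none
tick 3:
  [0] back_away on; wire := (2, 3)
  [1] escape on (suppress); wire := (-1, -2)
  [2] phototaxis on (suppress); wire := (-2, 1)
  [3] align_heading on (suppress); wire := (-3, 1)
  [4] cruise on (inhibit); wire := none
  output none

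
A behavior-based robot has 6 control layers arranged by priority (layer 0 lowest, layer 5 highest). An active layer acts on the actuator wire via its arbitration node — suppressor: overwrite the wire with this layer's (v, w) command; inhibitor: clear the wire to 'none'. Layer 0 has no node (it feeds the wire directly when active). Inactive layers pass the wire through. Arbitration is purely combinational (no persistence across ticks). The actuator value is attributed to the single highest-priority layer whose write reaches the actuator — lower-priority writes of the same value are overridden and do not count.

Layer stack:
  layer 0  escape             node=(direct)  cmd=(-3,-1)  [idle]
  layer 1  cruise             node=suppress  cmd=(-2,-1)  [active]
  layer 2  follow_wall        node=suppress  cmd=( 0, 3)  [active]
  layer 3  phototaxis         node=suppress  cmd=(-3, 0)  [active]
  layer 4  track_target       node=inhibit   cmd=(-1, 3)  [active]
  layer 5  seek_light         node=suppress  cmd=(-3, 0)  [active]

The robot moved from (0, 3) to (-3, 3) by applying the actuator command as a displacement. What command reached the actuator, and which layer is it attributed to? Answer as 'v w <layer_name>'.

displacement = (-3, 3) − (0, 3) = (-3, 0)
L0 escape: idle → wire = none
L1 cruise: active, suppressor → wire = (-2, -1)
L2 follow_wall: active, suppressor → wire = (0, 3)
L3 phototaxis: active, suppressor → wire = (-3, 0)
L4 track_target: active, inhibitor → wire = none
L5 seek_light: active, suppressor → wire = (-3, 0)
actuator = (-3, 0) — from layer 5 (seek_light)

-3 0 seek_light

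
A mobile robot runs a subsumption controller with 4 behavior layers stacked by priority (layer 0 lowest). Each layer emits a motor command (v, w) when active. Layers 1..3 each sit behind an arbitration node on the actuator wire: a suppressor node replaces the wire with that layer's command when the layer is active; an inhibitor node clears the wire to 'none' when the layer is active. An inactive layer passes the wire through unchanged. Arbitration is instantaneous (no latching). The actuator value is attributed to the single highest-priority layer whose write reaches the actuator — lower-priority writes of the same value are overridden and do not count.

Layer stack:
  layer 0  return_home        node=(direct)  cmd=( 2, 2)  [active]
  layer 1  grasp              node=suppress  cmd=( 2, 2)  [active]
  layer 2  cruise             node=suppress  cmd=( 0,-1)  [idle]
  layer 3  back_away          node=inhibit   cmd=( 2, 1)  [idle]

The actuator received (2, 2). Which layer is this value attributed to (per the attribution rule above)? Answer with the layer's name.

L0 return_home: active, feeds wire = (2, 2)
L1 grasp: active, suppressor → wire = (2, 2)
L2 cruise: idle → wire stays (2, 2)
L3 back_away: idle → wire stays (2, 2)
actuator = (2, 2)
last writer: layer 1 = grasp

grasp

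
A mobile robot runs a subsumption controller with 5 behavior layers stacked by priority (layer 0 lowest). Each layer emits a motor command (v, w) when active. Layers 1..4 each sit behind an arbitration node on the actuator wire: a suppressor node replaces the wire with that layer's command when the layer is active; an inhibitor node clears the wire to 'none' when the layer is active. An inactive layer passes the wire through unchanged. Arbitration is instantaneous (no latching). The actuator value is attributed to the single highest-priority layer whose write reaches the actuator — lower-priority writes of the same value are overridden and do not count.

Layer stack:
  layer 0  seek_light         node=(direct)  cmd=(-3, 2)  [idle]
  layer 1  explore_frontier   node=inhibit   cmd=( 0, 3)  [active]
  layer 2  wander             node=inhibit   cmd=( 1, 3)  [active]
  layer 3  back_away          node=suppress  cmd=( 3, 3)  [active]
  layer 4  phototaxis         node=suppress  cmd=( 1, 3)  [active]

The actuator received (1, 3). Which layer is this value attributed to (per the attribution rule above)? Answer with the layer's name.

phototaxis

L0 seek_light: idle → wire = none
L1 explore_frontier: active, inhibitor → wire = none
L2 wander: active, inhibitor → wire = none
L3 back_away: active, suppressor → wire = (3, 3)
L4 phototaxis: active, suppressor → wire = (1, 3)
actuator = (1, 3)
last writer: layer 4 = phototaxis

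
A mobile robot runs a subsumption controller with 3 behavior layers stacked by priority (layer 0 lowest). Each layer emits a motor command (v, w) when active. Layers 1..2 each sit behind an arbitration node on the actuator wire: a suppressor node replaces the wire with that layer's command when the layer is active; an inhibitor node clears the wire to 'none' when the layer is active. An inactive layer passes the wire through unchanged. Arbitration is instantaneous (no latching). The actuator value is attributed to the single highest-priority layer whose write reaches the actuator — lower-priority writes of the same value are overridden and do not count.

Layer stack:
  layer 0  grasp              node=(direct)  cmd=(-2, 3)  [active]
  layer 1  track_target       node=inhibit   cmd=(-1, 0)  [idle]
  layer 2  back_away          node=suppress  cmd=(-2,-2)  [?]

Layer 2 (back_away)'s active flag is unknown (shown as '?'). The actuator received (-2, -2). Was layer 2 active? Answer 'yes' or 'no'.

If layer 2 is active=yes:
  actuator would be (-2, -2)
If layer 2 is active=no:
  actuator would be (-2, 3)
Observed (-2, -2), so layer 2 was active.

yes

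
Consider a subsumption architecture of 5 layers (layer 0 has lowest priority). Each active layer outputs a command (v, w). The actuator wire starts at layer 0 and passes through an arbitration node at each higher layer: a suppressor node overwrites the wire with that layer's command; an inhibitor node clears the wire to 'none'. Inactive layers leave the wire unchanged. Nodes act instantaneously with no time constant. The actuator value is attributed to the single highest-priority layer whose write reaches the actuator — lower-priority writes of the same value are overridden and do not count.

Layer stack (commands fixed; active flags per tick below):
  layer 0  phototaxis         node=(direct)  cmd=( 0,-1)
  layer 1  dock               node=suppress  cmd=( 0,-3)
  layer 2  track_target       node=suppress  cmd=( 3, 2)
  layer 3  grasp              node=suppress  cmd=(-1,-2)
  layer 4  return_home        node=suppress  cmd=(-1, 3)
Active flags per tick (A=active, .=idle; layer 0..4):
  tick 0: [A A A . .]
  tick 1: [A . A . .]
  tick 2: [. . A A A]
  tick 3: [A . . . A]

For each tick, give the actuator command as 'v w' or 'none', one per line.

3 2
3 2
-1 3
-1 3

tick 0:
  [0] phototaxis on; wire := (0, -1)
  [1] dock on (suppress); wire := (0, -3)
  [2] track_target on (suppress); wire := (3, 2)
  [3] grasp off; pass (3, 2)
  [4] return_home off; pass (3, 2)
  output (3, 2)
tick 1:
  [0] phototaxis on; wire := (0, -1)
  [1] dock off; pass (0, -1)
  [2] track_target on (suppress); wire := (3, 2)
  [3] grasp off; pass (3, 2)
  [4] return_home off; pass (3, 2)
  output (3, 2)
tick 2:
  [0] phototaxis off; wire := none
  [1] dock off; pass none
  [2] track_target on (suppress); wire := (3, 2)
  [3] grasp on (suppress); wire := (-1, -2)
  [4] return_home on (suppress); wire := (-1, 3)
  output (-1, 3)
tick 3:
  [0] phototaxis on; wire := (0, -1)
  [1] dock off; pass (0, -1)
  [2] track_target off; pass (0, -1)
  [3] grasp off; pass (0, -1)
  [4] return_home on (suppress); wire := (-1, 3)
  output (-1, 3)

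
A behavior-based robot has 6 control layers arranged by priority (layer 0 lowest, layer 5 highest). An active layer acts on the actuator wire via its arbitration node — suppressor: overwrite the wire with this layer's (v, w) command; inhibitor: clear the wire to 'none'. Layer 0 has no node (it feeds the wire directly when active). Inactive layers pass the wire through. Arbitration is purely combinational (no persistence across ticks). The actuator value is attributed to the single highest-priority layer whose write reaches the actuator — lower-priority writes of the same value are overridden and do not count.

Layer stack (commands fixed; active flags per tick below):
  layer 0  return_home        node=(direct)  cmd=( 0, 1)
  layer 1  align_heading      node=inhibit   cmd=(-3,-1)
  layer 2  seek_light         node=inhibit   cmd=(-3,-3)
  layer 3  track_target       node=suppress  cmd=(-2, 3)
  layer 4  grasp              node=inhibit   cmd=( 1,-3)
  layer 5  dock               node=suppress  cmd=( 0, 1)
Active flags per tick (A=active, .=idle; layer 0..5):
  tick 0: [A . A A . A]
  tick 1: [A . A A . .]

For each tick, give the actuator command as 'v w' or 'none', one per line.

0 1
-2 3

tick 0:
  L0 return_home: active, feeds wire = (0, 1)
  L1 align_heading: idle → wire stays (0, 1)
  L2 seek_light: active, inhibitor → wire = none
  L3 track_target: active, suppressor → wire = (-2, 3)
  L4 grasp: idle → wire stays (-2, 3)
  L5 dock: active, suppressor → wire = (0, 1)
  actuator = (0, 1)
tick 1:
  L0 return_home: active, feeds wire = (0, 1)
  L1 align_heading: idle → wire stays (0, 1)
  L2 seek_light: active, inhibitor → wire = none
  L3 track_target: active, suppressor → wire = (-2, 3)
  L4 grasp: idle → wire stays (-2, 3)
  L5 dock: idle → wire stays (-2, 3)
  actuator = (-2, 3)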